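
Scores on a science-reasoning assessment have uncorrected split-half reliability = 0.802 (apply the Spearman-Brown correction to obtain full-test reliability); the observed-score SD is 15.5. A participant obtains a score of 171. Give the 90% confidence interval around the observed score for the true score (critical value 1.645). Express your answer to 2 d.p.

Spearman-Brown: r = 2(0.802) / (1 + 0.802) = 1.60400 / 1.80200 ≈ 0.89012
SEM = 15.50000 · √(1 − 0.89012) = 15.50000 · √0.10988 ≈ 15.50000 · 0.33148 ≈ 5.13791
1.645 · SEM ≈ 8.45187
90% CI: 171 ± 8.45187 = [162.54813, 179.45187]

[162.55, 179.45]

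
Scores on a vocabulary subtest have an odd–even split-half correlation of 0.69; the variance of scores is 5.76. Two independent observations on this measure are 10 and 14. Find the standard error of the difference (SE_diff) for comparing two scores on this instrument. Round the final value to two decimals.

1.45

SD = √5.76 ≈ 2.4000
Spearman-Brown: r = 2(0.69) / (1 + 0.69) = 1.3800 / 1.6900 ≈ 0.8166
SEM = 2.4000 * √(1 − 0.8166) = 2.4000 * √0.1834 ≈ 2.4000 * 0.4283 ≈ 1.0279
SE_diff = √2 * SEM ≈ 1.4537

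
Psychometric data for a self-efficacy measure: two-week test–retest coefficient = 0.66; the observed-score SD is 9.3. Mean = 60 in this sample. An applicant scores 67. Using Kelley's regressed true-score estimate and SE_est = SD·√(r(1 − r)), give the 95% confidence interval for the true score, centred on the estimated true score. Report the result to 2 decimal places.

T̂ = 0.6600(67) + 0.3400(60) ≃ 64.6200
SE_est = SD · √(r(1 − r)) = 9.3000 · √0.2244 ≃ 9.3000 · 0.4737 ≃ 4.4055
CI = 64.6200 ± 1.96 · 4.4055 → [55.9852, 73.2548]

[55.99, 73.25]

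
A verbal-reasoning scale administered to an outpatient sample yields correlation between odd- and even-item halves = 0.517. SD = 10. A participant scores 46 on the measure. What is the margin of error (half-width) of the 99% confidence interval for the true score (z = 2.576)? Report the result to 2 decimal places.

14.54

Full-length reliability (Spearman-Brown) = 2(0.517)/(1+0.517) ≈ 0.682
The standard error of measurement is 10.000*√(1 − 0.682) ≈ 10.000*0.564 ≈ 5.643.
Margin = 2.576 * 5.643 ≈ 14.535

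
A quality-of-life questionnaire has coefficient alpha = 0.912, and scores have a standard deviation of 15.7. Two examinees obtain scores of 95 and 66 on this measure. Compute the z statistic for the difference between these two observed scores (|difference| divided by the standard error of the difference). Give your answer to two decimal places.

4.40

SEM = 15.700 · √(1 − 0.912) = 15.700 · √0.088 ≃ 15.700 · 0.297 ≃ 4.657
SE_diff = SEM · √2 ≃ 4.657 · 1.414 ≃ 6.587
z = |95 − 66| / 6.587 = 29 / 6.587 ≃ 4.403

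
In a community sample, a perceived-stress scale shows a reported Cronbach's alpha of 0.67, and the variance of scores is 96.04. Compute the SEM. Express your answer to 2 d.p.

σ = 96.04^(1/2) = 9.8000
SEM = 9.8000×√(1 − 0.6700) ≈ 5.6297

5.63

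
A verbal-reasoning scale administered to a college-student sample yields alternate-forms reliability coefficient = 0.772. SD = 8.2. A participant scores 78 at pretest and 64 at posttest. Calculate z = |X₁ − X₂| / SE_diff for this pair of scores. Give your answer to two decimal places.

2.53

SEM = 8.2000*√(1 − 0.7720) ≈ 3.9154
SE_diff = √2 * SEM ≈ 5.5373
z = 14 / 5.5373 ≈ 2.5283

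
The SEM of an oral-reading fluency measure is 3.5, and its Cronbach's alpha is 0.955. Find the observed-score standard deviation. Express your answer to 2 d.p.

SD = 3.5 / √(1 − 0.955) ≈ 16.4992

16.50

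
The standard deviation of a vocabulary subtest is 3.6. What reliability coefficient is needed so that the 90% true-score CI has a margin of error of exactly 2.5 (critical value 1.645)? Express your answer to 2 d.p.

SEM needed = half-width / z = 2.5/1.645 ≈ 1.520
r = 1 − (SEM / SD)² = 1 − (1.520 / 3.6)² ≈ 1 − 0.178 ≈ 0.822

0.82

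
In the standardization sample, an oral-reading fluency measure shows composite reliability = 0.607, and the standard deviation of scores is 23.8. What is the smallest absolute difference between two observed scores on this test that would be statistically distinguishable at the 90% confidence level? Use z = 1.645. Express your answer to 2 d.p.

The standard error of measurement is 23.800·√(1 − 0.607) ≈ 23.800·0.627 ≈ 14.920.
SE_diff = SEM · √2 ≈ 14.920 · 1.414 ≈ 21.100
Smallest detectable difference = 1.645·21.100 ≈ 34.710

34.71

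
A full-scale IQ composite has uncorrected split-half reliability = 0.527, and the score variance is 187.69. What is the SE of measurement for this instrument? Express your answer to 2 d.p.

SD = √187.69 = 13.70000
Full-length reliability (Spearman-Brown) = 2(0.527)/(1+0.527) ≈ 0.69024
The standard error of measurement is 13.70000·√(1 − 0.69024) ≈ 13.70000·0.55656 ≈ 7.62486.

7.62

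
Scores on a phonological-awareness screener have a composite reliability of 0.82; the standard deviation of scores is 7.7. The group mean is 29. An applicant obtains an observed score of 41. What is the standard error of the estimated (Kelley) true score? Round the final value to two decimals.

2.96

SE_est = 7.700*√(0.820*0.180) ≈ 2.958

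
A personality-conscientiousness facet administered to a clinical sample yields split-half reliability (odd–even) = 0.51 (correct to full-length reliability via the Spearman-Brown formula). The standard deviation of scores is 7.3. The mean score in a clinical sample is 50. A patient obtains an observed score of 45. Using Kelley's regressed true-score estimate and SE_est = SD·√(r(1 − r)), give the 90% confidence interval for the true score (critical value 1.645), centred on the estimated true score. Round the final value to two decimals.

[41.00, 52.24]

Full-length reliability (Spearman-Brown) = 2(0.51)/(1+0.51) ≈ 0.6755
Estimated true score = 0.6755×45 + (1 − 0.6755)×50 ≈ 46.6225
SE_est = 7.3000×√(0.6755×0.3245) ≈ 3.4178
90% CI: 46.6225 ± 5.6222 ≈ (41.0003, 52.2448)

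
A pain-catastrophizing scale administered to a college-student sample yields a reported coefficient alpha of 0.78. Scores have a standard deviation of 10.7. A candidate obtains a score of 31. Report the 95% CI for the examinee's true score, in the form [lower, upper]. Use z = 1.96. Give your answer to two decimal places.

SEM = 10.700 · √(1 − 0.780) = 10.700 · √0.220 ≈ 10.700 · 0.469 ≈ 5.019
Margin = 1.96 · 5.019 ≈ 9.837
95% CI: 31 ± 9.837 = [21.163, 40.837]

[21.16, 40.84]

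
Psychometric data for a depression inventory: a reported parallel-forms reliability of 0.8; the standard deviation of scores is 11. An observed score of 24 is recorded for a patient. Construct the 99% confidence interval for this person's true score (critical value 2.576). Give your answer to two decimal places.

[11.33, 36.67]

SEM = 11.000 · √(1 − 0.800) = 11.000 · √0.200 ≈ 11.000 · 0.447 ≈ 4.919
Margin = 2.576 · 4.919 ≈ 12.672
CI = 24 ± 12.672 → [11.328, 36.672]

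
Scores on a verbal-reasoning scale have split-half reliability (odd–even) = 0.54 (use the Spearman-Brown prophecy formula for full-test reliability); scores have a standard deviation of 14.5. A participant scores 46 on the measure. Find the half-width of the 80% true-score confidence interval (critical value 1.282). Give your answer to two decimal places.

10.16

Spearman-Brown: r = 2(0.54) / (1 + 0.54) = 1.0800 / 1.5400 ≈ 0.7013
SEM = 14.5000×√(1 − 0.7013) ≈ 7.9248
Half-width = 1.282×7.9248 ≈ 10.1596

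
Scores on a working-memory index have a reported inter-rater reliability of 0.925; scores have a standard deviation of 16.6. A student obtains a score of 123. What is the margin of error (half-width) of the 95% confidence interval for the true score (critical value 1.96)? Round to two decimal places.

SEM = 16.6000 × √(1 − 0.9250) = 16.6000 × √0.0750 ≈ 16.6000 × 0.2739 ≈ 4.5461
1.96 × SEM ≈ 8.9104

8.91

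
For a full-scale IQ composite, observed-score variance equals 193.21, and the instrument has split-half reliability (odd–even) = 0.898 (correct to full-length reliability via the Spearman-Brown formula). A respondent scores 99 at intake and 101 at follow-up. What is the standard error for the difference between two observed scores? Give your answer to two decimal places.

4.56

σ = 193.21^(1/2) = 13.9000
r_full = 2·0.898 / (1 + 0.898) ≈ 0.9463
SEM = 13.9000 · √(1 − 0.9463) = 13.9000 · √0.0537 ≈ 13.9000 · 0.2318 ≈ 3.2223
SE_diff = SEM · √2 ≈ 3.2223 · 1.4142 ≈ 4.5570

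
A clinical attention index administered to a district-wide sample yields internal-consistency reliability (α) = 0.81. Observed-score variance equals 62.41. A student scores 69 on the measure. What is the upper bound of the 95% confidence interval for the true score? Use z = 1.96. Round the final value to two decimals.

SD = √62.41 = 7.9000
SEM = 7.9000*√(1 − 0.8100) ≈ 3.4435
Margin = 1.96 * 3.4435 ≈ 6.7493
Upper bound: 69 + 6.7493 = 75.7493

75.75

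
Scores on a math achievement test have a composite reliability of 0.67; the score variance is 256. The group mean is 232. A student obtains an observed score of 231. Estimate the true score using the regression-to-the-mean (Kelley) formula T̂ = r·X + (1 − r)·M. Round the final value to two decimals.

231.33

Estimated true score = 0.6700*231 + (1 − 0.6700)*232 ≃ 231.3300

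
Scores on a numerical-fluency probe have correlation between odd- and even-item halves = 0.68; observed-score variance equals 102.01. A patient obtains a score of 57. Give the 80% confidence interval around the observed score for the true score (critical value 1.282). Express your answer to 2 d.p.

[51.35, 62.65]

SD = √102.01 ≈ 10.10000
Full-length reliability (Spearman-Brown) = 2(0.68)/(1+0.68) ≈ 0.80952
SEM = 10.10000 * √(1 − 0.80952) = 10.10000 * √0.19048 ≈ 10.10000 * 0.43644 ≈ 4.40800
Half-width = 1.282*4.40800 ≈ 5.65106
80% CI: 57 ± 5.65106 = [51.34894, 62.65106]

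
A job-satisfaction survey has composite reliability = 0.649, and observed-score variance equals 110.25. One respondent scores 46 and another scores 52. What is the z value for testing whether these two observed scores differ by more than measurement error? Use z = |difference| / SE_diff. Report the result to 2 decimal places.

SD = √110.25 = 10.50000
SEM = 10.50000 × √(1 − 0.64900) = 10.50000 × √0.35100 ≃ 10.50000 × 0.59245 ≃ 6.22075
SE_diff = SEM × √2 ≃ 6.22075 × 1.41421 ≃ 8.79747
z = |46 − 52| / 8.79747 = 6 / 8.79747 ≃ 0.68201

0.68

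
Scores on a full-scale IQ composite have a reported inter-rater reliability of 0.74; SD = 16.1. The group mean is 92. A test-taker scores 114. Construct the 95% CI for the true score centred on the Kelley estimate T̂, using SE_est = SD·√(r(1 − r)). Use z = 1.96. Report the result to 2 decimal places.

T̂ = 0.74000(114) + 0.26000(92) ≈ 108.28000
SE_est = 16.10000·√[r(1 − r)] ≈ 7.06201
CI = 108.28000 ± 1.96 × 7.06201 → [94.43846, 122.12154]

[94.44, 122.12]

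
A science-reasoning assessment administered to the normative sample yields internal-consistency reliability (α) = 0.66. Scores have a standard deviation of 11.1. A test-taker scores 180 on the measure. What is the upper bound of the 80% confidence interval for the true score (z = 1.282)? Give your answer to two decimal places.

188.30

SEM = 11.100×√(1 − 0.660) ≈ 6.472
1.282 × SEM ≈ 8.298
Upper bound: 180 + 8.298 = 188.298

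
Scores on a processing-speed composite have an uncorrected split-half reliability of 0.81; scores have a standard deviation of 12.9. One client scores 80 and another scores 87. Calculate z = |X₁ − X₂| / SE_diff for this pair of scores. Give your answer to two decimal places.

1.18

r_full = 2·0.81 / (1 + 0.81) ≃ 0.895
SEM = 12.900 · √(1 − 0.895) = 12.900 · √0.105 ≃ 12.900 · 0.324 ≃ 4.180
SE_diff = √2 · SEM ≃ 5.911
z = |80 − 87| / 5.911 = 7 / 5.911 ≃ 1.184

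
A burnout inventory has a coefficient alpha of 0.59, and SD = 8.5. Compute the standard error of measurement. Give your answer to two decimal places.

SEM = 8.5000 * √(1 − 0.5900) = 8.5000 * √0.4100 ≃ 8.5000 * 0.6403 ≃ 5.4427

5.44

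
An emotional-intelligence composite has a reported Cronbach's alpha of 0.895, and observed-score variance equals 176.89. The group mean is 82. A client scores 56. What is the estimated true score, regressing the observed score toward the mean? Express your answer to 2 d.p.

T̂ = 0.895(56) + 0.105(82) ≃ 58.730

58.73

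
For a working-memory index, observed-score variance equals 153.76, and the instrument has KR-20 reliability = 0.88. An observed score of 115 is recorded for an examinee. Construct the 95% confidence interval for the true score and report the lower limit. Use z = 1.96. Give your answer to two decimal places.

SD = √153.76 = 12.4000
SEM = 12.4000 · √(1 − 0.8800) = 12.4000 · √0.1200 ≃ 12.4000 · 0.3464 ≃ 4.2955
Half-width = 1.96·4.2955 ≃ 8.4192
Lower bound: 115 − 8.4192 = 106.5808

106.58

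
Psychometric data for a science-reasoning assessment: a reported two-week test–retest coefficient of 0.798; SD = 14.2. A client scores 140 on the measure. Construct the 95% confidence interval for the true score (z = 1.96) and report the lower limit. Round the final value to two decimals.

SEM = 14.200·√(1 − 0.798) ≈ 6.382
Half-width = 1.96·6.382 ≈ 12.509
Lower bound: 140 − 12.509 = 127.491

127.49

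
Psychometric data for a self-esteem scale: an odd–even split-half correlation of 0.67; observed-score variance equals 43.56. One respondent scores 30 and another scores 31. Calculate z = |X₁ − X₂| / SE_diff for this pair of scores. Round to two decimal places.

0.24

SD = √43.56 ≈ 6.6000
Full-length reliability (Spearman-Brown) = 2(0.67)/(1+0.67) ≈ 0.8024
SEM = 6.6000 · √(1 − 0.8024) = 6.6000 · √0.1976 ≈ 6.6000 · 0.4445 ≈ 2.9339
SE_diff = √2 · SEM ≈ 4.1491
z = |30 − 31| / 4.1491 = 1 / 4.1491 ≈ 0.2410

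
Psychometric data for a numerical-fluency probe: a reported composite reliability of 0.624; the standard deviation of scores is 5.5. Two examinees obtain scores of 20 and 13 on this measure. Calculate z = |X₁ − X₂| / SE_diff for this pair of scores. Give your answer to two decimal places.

SEM = 5.5000*√(1 − 0.6240) ≃ 3.3725
Standard error of the difference = 3.3725·√2 ≃ 4.7695
z = |20 − 13| / 4.7695 = 7 / 4.7695 ≃ 1.4677

1.47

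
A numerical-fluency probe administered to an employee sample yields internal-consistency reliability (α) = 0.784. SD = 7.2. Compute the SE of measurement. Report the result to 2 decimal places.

3.35

SEM = 7.2000*√(1 − 0.7840) ≈ 3.3463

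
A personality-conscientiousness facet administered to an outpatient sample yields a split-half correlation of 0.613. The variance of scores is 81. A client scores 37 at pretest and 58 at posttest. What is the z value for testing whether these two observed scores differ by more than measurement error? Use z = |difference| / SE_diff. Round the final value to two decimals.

SD = √81 = 9.000
Full-length reliability (Spearman-Brown) = 2(0.613)/(1+0.613) ≈ 0.760
SEM = 9.000*√(1 − 0.760) ≈ 4.408
Standard error of the difference = 4.408·√2 ≈ 6.234
z = 21 / 6.234 ≈ 3.368

3.37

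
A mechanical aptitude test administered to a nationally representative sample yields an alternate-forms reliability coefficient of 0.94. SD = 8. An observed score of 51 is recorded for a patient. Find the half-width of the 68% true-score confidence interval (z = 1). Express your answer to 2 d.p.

The standard error of measurement is 8.000×√(1 − 0.940) ≈ 8.000×0.245 ≈ 1.960.
Margin = 1 × 1.960 ≈ 1.960

1.96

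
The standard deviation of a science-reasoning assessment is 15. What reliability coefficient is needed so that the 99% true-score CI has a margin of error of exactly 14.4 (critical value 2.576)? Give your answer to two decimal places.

SEM needed = half-width / z = 14.4/2.576 ≈ 5.5901
r = 1 − (5.5901/15)² ≈ 1 − 0.1389 ≈ 0.8611

0.86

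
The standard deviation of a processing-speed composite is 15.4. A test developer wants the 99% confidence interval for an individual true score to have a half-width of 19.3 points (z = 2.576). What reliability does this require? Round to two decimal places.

0.76

SEM needed = half-width / z = 19.3/2.576 ≈ 7.4922
r = 1 − (7.4922/15.4)² ≈ 1 − 0.2367 ≈ 0.7633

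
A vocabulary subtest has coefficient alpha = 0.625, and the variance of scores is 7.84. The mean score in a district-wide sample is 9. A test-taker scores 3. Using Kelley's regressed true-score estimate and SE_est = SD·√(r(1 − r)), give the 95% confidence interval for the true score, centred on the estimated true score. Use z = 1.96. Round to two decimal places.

σ = 7.84^(1/2) = 2.80000
T̂ = r·X + (1 − r)·M = 0.62500*3 + 0.37500*9 = 1.87500 + 3.37500 ≈ 5.25000
SE_est = SD * √(r(1 − r)) = 2.80000 * √0.23438 ≈ 2.80000 * 0.48412 ≈ 1.35554
95% CI: 5.25000 ± 2.65687 ≈ (2.59313, 7.90687)

[2.59, 7.91]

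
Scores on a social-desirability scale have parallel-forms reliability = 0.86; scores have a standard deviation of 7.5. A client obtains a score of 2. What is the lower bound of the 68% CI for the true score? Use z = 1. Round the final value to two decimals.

-0.81

SEM = 7.500 * √(1 − 0.860) = 7.500 * √0.140 ≃ 7.500 * 0.374 ≃ 2.806
1 * SEM ≃ 2.806
Lower bound: 2 − 2.806 = -0.806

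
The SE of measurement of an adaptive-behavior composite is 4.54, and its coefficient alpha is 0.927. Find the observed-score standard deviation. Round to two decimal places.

16.80

SD = 4.54 / √(1 − 0.927) ≃ 16.8033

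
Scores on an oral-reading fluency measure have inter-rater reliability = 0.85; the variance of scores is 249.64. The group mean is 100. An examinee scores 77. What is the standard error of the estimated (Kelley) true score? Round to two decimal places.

5.64

σ = 249.64^(1/2) = 15.8000
SE_est = 15.8000·√[r(1 − r)] ≃ 5.6417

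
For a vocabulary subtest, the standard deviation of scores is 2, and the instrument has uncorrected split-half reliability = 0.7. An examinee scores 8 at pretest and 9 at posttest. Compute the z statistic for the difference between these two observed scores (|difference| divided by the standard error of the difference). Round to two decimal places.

r_full = 2·0.7 / (1 + 0.7) ≈ 0.8235
SEM = 2.0000·√(1 − 0.8235) ≈ 0.8402
SE_diff = √2 · SEM ≈ 1.1882
z = 1 / 1.1882 ≈ 0.8416

0.84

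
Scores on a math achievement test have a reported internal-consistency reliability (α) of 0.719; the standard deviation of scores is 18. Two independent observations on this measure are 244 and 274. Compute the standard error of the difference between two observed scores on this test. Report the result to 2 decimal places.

13.49

SEM = 18.00000 * √(1 − 0.71900) = 18.00000 * √0.28100 ≈ 18.00000 * 0.53009 ≈ 9.54170
SE_diff = SEM * √2 ≈ 9.54170 * 1.41421 ≈ 13.49400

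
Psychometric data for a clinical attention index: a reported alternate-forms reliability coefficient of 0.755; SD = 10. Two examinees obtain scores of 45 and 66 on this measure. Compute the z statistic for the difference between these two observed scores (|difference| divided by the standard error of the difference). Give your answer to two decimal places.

The standard error of measurement is 10.00000×√(1 − 0.75500) ≃ 10.00000×0.49497 ≃ 4.94975.
SE_diff = √2 × SEM ≃ 7.00000
z = 21 / 7.00000 ≃ 3.00000

3.00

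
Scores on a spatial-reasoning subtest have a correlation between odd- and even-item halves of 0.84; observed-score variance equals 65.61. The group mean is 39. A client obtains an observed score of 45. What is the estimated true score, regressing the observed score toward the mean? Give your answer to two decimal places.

44.48

r_full = 2·0.84 / (1 + 0.84) ≃ 0.9130
Estimated true score = 0.9130·45 + (1 − 0.9130)·39 ≃ 44.4783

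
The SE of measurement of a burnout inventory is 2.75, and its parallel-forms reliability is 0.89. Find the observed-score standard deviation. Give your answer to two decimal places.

8.29

SD = SEM / √(1 − r) = 2.75 / √0.1100 ≈ 2.75 / 0.3317 ≈ 8.2916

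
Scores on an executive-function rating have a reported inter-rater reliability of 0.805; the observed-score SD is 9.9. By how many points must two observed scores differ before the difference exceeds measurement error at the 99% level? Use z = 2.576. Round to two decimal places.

SEM = 9.900×√(1 − 0.805) ≈ 4.372
Standard error of the difference = 4.372·√2 ≈ 6.183
Minimum reliable difference = 2.576 × SE_diff ≈ 2.576 × 6.183 ≈ 15.926

15.93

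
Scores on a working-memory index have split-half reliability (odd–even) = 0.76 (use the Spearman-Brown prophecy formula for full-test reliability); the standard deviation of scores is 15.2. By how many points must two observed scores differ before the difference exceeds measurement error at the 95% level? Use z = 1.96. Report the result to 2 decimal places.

15.56

r_full = 2·0.76 / (1 + 0.76) ≈ 0.8636
SEM = 15.2000·√(1 − 0.8636) ≈ 5.6130
Standard error of the difference = 5.6130·√2 ≈ 7.9379
Minimum reliable difference = 1.96 · SE_diff ≈ 1.96 · 7.9379 ≈ 15.5584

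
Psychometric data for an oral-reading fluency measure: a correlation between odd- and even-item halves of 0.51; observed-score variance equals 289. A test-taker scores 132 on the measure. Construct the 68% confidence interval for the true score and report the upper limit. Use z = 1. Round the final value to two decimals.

SD = √289 = 17.0000
Spearman-Brown: r = 2(0.51) / (1 + 0.51) = 1.0200 / 1.5100 ≈ 0.6755
SEM = 17.0000 × √(1 − 0.6755) = 17.0000 × √0.3245 ≈ 17.0000 × 0.5697 ≈ 9.6841
1 × SEM ≈ 9.6841
Upper limit = 132 + 9.6841 ≈ 141.6841

141.68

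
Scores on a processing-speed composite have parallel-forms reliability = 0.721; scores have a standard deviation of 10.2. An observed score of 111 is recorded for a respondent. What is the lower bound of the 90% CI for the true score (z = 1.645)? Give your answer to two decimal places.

102.14

The standard error of measurement is 10.200*√(1 − 0.721) ≈ 10.200*0.528 ≈ 5.388.
Half-width = 1.645*5.388 ≈ 8.863
Lower limit = 111 − 8.863 ≈ 102.137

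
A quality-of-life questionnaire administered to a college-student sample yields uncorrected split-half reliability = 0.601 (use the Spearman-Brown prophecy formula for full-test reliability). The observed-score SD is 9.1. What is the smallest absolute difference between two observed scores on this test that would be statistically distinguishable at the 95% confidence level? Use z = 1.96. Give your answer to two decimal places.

Spearman-Brown: r = 2(0.601) / (1 + 0.601) = 1.20200 / 1.60100 ≈ 0.75078
SEM = 9.10000 · √(1 − 0.75078) = 9.10000 · √0.24922 ≈ 9.10000 · 0.49922 ≈ 4.54289
SE_diff = √2 · SEM ≈ 6.42462
Smallest detectable difference = 1.96·6.42462 ≈ 12.59225

12.59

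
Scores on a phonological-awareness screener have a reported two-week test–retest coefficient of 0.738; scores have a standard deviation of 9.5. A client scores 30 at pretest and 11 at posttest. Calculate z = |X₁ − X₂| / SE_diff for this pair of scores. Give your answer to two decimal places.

SEM = 9.50000×√(1 − 0.73800) ≈ 4.86266
SE_diff = SEM × √2 ≈ 4.86266 × 1.41421 ≈ 6.87685
z = |30 − 11| / 6.87685 = 19 / 6.87685 ≈ 2.76289

2.76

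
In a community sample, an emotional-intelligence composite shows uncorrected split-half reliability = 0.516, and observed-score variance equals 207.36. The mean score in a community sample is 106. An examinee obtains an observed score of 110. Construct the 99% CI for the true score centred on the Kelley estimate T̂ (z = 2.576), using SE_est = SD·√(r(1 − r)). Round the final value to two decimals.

SD = √207.36 ≈ 14.40000
r_full = 2·0.516 / (1 + 0.516) ≈ 0.68074
T̂ = r·X + (1 − r)·M = 0.68074*110 + 0.31926*106 ≈ 74.88127 + 33.84169 ≈ 108.72296
SE_est = SD * √(r(1 − r)) = 14.40000 * √0.21733 ≈ 14.40000 * 0.46619 ≈ 6.71314
99% CI: 108.72296 ± 17.29305 ≈ (91.42990, 126.01601)

[91.43, 126.02]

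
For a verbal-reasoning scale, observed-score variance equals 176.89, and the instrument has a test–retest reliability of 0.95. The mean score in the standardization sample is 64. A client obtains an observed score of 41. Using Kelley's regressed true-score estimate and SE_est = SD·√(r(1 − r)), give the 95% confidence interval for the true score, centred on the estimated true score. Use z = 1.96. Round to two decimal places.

SD = √176.89 ≈ 13.30000
T̂ = r·X + (1 − r)·M = 0.95000*41 + 0.05000*64 = 38.95000 + 3.20000 ≈ 42.15000
SE_est = SD * √(r(1 − r)) = 13.30000 * √0.04750 ≈ 13.30000 * 0.21794 ≈ 2.89867
CI = 42.15000 ± 1.96 * 2.89867 → [36.46861, 47.83139]

[36.47, 47.83]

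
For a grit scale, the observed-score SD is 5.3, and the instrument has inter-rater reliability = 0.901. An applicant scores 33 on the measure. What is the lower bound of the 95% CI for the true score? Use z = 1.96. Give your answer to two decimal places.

The standard error of measurement is 5.30000·√(1 − 0.90100) ≈ 5.30000·0.31464 ≈ 1.66761.
1.96 · SEM ≈ 3.26851
Lower bound: 33 − 3.26851 = 29.73149

29.73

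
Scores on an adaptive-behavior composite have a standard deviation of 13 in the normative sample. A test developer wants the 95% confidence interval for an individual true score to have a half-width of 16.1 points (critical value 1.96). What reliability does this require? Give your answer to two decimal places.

Required SEM = 16.1 / 1.96 ≈ 8.2143
Required reliability = 1 − (SEM/SD)² = 1 − 0.3993 ≈ 0.6007

0.60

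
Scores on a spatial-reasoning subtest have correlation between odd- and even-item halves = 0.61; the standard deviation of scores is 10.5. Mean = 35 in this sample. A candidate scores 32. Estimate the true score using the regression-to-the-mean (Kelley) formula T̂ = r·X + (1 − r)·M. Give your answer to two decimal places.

Full-length reliability (Spearman-Brown) = 2(0.61)/(1+0.61) ≈ 0.7578
Estimated true score = 0.7578·32 + (1 − 0.7578)·35 ≈ 32.7267

32.73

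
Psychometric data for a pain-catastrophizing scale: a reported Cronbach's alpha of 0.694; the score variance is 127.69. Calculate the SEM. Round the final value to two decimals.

6.25

SD = √127.69 ≃ 11.3000
The standard error of measurement is 11.3000·√(1 − 0.6940) ≃ 11.3000·0.5532 ≃ 6.2509.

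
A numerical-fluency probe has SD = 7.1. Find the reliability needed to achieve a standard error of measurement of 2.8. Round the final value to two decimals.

r = 1 − (2.800/7.1)² ≈ 1 − 0.156 ≈ 0.844

0.84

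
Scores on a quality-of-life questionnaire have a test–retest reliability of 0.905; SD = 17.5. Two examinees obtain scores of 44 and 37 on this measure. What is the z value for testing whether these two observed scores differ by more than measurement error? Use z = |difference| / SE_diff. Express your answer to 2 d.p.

SEM = 17.5000·√(1 − 0.9050) ≈ 5.3939
Standard error of the difference = 5.3939·√2 ≈ 7.6281
z = 7 / 7.6281 ≈ 0.9177

0.92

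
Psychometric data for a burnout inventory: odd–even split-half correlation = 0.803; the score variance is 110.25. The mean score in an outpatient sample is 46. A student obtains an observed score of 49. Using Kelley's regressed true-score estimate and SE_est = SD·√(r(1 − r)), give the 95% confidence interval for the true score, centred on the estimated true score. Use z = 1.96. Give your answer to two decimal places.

SD = √110.25 ≈ 10.50000
r_full = 2·0.803 / (1 + 0.803) ≈ 0.89074
Estimated true score = 0.89074·49 + (1 − 0.89074)·46 ≈ 48.67221
SE_est = SD · √(r(1 − r)) = 10.50000 · √0.09732 ≈ 10.50000 · 0.31197 ≈ 3.27566
CI = 48.67221 ± 1.96 · 3.27566 → [42.25191, 55.09252]

[42.25, 55.09]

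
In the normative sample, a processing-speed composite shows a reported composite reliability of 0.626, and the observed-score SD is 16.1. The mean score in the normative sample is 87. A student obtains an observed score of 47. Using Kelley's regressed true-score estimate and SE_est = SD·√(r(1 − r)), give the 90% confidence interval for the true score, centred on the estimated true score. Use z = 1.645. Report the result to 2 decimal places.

T̂ = 0.6260(47) + 0.3740(87) ≈ 61.9600
SE_est = SD × √(r(1 − r)) = 16.1000 × √0.2341 ≈ 16.1000 × 0.4839 ≈ 7.7902
90% CI: 61.9600 ± 12.8149 ≈ (49.1451, 74.7749)

[49.15, 74.77]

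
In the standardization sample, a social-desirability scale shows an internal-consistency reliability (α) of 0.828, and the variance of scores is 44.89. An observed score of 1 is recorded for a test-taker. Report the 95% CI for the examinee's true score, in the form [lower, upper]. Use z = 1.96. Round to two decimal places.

SD = √44.89 = 6.7000
The standard error of measurement is 6.7000×√(1 − 0.8280) ≈ 6.7000×0.4147 ≈ 2.7787.
Margin = 1.96 × 2.7787 ≈ 5.4462
Interval: (-4.4462, 6.4462)

[-4.45, 6.45]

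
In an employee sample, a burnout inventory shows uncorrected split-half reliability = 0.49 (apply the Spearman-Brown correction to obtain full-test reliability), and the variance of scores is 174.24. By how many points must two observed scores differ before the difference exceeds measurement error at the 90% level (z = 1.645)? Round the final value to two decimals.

17.97

σ = 174.24^(1/2) = 13.2000
r_full = 2·0.49 / (1 + 0.49) ≈ 0.6577
SEM = 13.2000 · √(1 − 0.6577) = 13.2000 · √0.3423 ≈ 13.2000 · 0.5850 ≈ 7.7226
SE_diff = SEM · √2 ≈ 7.7226 · 1.4142 ≈ 10.9215
Smallest detectable difference = 1.645·10.9215 ≈ 17.9658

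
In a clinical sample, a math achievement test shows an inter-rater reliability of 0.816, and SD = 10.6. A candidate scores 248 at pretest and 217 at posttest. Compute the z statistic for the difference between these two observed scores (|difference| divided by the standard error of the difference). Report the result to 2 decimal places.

4.82

SEM = 10.600 * √(1 − 0.816) = 10.600 * √0.184 ≃ 10.600 * 0.429 ≃ 4.547
SE_diff = SEM * √2 ≃ 4.547 * 1.414 ≃ 6.430
z = |248 − 217| / 6.430 = 31 / 6.430 ≃ 4.821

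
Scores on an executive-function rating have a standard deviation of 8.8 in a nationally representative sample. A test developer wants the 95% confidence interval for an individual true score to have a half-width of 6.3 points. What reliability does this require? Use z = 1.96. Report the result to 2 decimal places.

0.87

Required SEM = 6.3 / 1.96 ≈ 3.2143
r = 1 − (SEM / SD)² = 1 − (3.2143 / 8.8)² ≈ 1 − 0.1334 ≈ 0.8666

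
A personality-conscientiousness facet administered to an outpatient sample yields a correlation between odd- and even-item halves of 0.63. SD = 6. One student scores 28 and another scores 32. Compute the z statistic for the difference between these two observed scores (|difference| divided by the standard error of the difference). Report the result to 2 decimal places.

0.99

r_full = 2·0.63 / (1 + 0.63) ≃ 0.773
SEM = 6.000 · √(1 − 0.773) = 6.000 · √0.227 ≃ 6.000 · 0.476 ≃ 2.859
SE_diff = √2 · SEM ≃ 4.043
z = |28 − 32| / 4.043 = 4 / 4.043 ≃ 0.989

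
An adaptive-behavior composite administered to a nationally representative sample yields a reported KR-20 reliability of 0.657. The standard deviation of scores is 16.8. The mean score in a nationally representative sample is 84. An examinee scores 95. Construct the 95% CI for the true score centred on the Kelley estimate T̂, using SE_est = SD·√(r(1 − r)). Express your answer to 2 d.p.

[75.60, 106.86]

T̂ = 0.657(95) + 0.343(84) ≃ 91.227
SE_est = SD · √(r(1 − r)) = 16.800 · √0.225 ≃ 16.800 · 0.475 ≃ 7.975
95% CI: 91.227 ± 15.631 ≃ (75.596, 106.858)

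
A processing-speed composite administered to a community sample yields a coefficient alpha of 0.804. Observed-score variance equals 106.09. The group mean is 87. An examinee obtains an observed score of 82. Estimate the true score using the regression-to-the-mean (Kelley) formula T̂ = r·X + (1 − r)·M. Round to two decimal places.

T̂ = 0.8040(82) + 0.1960(87) ≃ 82.9800

82.98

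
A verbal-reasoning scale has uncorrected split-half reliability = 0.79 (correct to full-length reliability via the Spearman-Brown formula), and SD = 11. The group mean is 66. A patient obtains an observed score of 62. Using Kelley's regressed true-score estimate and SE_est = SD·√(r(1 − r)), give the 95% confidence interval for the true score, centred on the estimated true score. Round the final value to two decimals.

[55.53, 69.41]

Full-length reliability (Spearman-Brown) = 2(0.79)/(1+0.79) ≈ 0.8827
T̂ = r·X + (1 − r)·M = 0.8827*62 + 0.1173*66 ≈ 54.7263 + 7.7430 ≈ 62.4693
SE_est = SD * √(r(1 − r)) = 11.0000 * √0.1036 ≈ 11.0000 * 0.3218 ≈ 3.5398
CI = 62.4693 ± 1.96 * 3.5398 → [55.5313, 69.4073]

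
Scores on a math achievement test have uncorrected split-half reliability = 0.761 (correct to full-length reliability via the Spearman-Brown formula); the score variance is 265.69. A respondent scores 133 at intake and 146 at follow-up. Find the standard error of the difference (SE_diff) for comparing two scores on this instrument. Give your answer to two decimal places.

SD = √265.69 = 16.3000
Spearman-Brown: r = 2(0.761) / (1 + 0.761) = 1.5220 / 1.7610 ≈ 0.8643
SEM = 16.3000 * √(1 − 0.8643) = 16.3000 * √0.1357 ≈ 16.3000 * 0.3684 ≈ 6.0049
Standard error of the difference = 6.0049·√2 ≈ 8.4922

8.49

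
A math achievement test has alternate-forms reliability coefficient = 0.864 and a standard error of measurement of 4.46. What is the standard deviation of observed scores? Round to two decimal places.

12.09

σ = SEM·(1 − r)^(−1/2) ≈ 4.46·2.712 ≈ 12.094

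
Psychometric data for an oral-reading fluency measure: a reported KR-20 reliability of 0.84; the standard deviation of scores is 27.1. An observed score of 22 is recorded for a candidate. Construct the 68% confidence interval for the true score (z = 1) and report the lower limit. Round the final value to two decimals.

The standard error of measurement is 27.100·√(1 − 0.840) ≃ 27.100·0.400 ≃ 10.840.
Half-width = 1·10.840 ≃ 10.840
Lower bound: 22 − 10.840 = 11.160

11.16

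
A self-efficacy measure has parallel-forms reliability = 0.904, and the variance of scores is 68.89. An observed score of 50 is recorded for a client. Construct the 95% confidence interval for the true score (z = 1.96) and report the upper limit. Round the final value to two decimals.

55.04

SD = √68.89 = 8.3000
SEM = 8.3000×√(1 − 0.9040) ≈ 2.5717
Margin = 1.96 × 2.5717 ≈ 5.0405
Upper bound: 50 + 5.0405 = 55.0405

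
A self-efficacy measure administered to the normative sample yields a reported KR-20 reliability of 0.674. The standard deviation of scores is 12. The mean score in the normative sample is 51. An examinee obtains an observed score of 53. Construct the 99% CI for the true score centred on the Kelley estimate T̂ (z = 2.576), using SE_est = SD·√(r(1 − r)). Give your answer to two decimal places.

T̂ = 0.6740(53) + 0.3260(51) ≈ 52.3480
SE_est = 12.0000·√(0.6740·0.3260) ≈ 5.6250
99% CI: 52.3480 ± 14.4899 ≈ (37.8581, 66.8379)

[37.86, 66.84]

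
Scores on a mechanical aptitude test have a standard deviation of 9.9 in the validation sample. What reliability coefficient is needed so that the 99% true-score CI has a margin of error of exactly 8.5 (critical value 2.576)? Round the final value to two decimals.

0.89

Required SEM = 8.5 / 2.576 ≈ 3.29969
r = 1 − (3.29969/9.9)² ≈ 1 − 0.11109 ≈ 0.88891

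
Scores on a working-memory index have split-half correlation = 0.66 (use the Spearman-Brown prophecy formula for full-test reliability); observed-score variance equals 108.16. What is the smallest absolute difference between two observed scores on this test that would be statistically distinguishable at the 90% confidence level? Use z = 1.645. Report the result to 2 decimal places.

SD = √108.16 = 10.40000
Full-length reliability (Spearman-Brown) = 2(0.66)/(1+0.66) ≈ 0.79518
SEM = 10.40000 * √(1 − 0.79518) = 10.40000 * √0.20482 ≈ 10.40000 * 0.45257 ≈ 4.70672
SE_diff = √2 * SEM ≈ 6.65631
Minimum reliable difference = 1.645 * SE_diff ≈ 1.645 * 6.65631 ≈ 10.94964

10.95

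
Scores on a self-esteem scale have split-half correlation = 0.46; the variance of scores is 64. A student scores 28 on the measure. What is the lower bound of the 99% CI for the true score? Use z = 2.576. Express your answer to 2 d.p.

σ = 64^(1/2) = 8.000
r_full = 2·0.46 / (1 + 0.46) ≈ 0.630
SEM = 8.000 · √(1 − 0.630) = 8.000 · √0.370 ≈ 8.000 · 0.608 ≈ 4.865
2.576 · SEM ≈ 12.533
Lower limit = 28 − 12.533 ≈ 15.467

15.47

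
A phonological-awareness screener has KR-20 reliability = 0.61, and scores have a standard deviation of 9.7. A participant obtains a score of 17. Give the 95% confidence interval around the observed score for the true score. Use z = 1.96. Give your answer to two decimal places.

SEM = 9.70000 × √(1 − 0.61000) = 9.70000 × √0.39000 ≈ 9.70000 × 0.62450 ≈ 6.05765
Half-width = 1.96×6.05765 ≈ 11.87299
CI = 17 ± 11.87299 → [5.12701, 28.87299]

[5.13, 28.87]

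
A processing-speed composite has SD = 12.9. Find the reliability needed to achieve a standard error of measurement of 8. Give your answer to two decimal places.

0.62

r = 1 − (SEM / SD)² = 1 − (8.0000 / 12.9)² ≃ 1 − 0.3846 ≃ 0.6154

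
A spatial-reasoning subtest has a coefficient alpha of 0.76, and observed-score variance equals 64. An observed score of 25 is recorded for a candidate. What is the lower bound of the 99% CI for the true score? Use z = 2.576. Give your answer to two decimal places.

14.90

σ = 64^(1/2) = 8.00000
The standard error of measurement is 8.00000×√(1 − 0.76000) ≈ 8.00000×0.48990 ≈ 3.91918.
Margin = 2.576 × 3.91918 ≈ 10.09582
Lower limit = 25 − 10.09582 ≈ 14.90418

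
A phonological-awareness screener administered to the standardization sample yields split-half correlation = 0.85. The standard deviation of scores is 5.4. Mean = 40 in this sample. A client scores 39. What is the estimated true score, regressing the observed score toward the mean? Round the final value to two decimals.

39.08

Full-length reliability (Spearman-Brown) = 2(0.85)/(1+0.85) ≈ 0.919
T̂ = 0.919(39) + 0.081(40) ≈ 39.081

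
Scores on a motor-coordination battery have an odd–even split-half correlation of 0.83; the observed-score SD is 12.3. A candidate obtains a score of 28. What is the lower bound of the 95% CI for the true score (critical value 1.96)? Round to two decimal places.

20.65

r_full = 2·0.83 / (1 + 0.83) ≈ 0.90710
SEM = 12.30000 × √(1 − 0.90710) = 12.30000 × √0.09290 ≈ 12.30000 × 0.30479 ≈ 3.74890
Margin = 1.96 × 3.74890 ≈ 7.34785
Lower bound: 28 − 7.34785 = 20.65215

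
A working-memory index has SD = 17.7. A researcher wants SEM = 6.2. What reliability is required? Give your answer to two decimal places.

0.88

r = 1 − (SEM / SD)² = 1 − (6.200 / 17.7)² ≈ 1 − 0.123 ≈ 0.877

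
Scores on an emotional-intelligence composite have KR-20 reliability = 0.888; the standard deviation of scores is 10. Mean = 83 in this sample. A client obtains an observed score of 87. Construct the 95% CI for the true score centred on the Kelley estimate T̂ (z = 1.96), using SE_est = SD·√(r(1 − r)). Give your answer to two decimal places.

T̂ = r·X + (1 − r)·M = 0.8880·87 + 0.1120·83 = 77.2560 + 9.2960 ≃ 86.5520
SE_est = SD · √(r(1 − r)) = 10.0000 · √0.0995 ≃ 10.0000 · 0.3154 ≃ 3.1537
95% CI: 86.5520 ± 6.1812 ≃ (80.3708, 92.7332)

[80.37, 92.73]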